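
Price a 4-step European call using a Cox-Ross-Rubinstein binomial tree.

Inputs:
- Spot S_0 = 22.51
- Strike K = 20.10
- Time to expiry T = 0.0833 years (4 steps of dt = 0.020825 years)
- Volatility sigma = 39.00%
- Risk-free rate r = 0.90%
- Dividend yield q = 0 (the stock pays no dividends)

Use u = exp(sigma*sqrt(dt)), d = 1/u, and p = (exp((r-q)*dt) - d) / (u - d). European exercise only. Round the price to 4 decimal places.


Answer: Price = V(0,0) = 2.5716

Derivation:
dt = T/N = 0.020825
u = exp(sigma*sqrt(dt)) = 1.057894; d = 1/u = 0.945274
p = (exp((r-q)*dt) - d) / (u - d) = 0.487598
Discount per step: exp(-r*dt) = 0.999813
Stock lattice S(k, i) with i counting down-moves:
  k=0: S(0,0) = 22.5100
  k=1: S(1,0) = 23.8132; S(1,1) = 21.2781
  k=2: S(2,0) = 25.1918; S(2,1) = 22.5100; S(2,2) = 20.1137
  k=3: S(3,0) = 26.6503; S(3,1) = 23.8132; S(3,2) = 21.2781; S(3,3) = 19.0129
  k=4: S(4,0) = 28.1932; S(4,1) = 25.1918; S(4,2) = 22.5100; S(4,3) = 20.1137; S(4,4) = 17.9724
Terminal payoffs V(N, i) = max(S_T - K, 0):
  V(4,0) = 8.093212; V(4,1) = 5.091848; V(4,2) = 2.410000; V(4,3) = 0.013654; V(4,4) = 0.000000
Backward induction: V(k, i) = exp(-r*dt) * [p * V(k+1, i) + (1-p) * V(k+1, i+1)].
  V(3,0) = exp(-r*dt) * [p*8.093212 + (1-p)*5.091848] = 6.554078
  V(3,1) = exp(-r*dt) * [p*5.091848 + (1-p)*2.410000] = 3.716967
  V(3,2) = exp(-r*dt) * [p*2.410000 + (1-p)*0.013654] = 1.181886
  V(3,3) = exp(-r*dt) * [p*0.013654 + (1-p)*0.000000] = 0.006656
  V(2,0) = exp(-r*dt) * [p*6.554078 + (1-p)*3.716967] = 5.099381
  V(2,1) = exp(-r*dt) * [p*3.716967 + (1-p)*1.181886] = 2.417533
  V(2,2) = exp(-r*dt) * [p*1.181886 + (1-p)*0.006656] = 0.579587
  V(1,0) = exp(-r*dt) * [p*5.099381 + (1-p)*2.417533] = 3.724499
  V(1,1) = exp(-r*dt) * [p*2.417533 + (1-p)*0.579587] = 1.475489
  V(0,0) = exp(-r*dt) * [p*3.724499 + (1-p)*1.475489] = 2.571620


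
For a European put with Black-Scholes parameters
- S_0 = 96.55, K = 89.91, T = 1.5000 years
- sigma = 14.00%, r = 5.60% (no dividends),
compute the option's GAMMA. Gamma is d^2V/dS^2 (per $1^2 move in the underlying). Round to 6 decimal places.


Answer: Gamma = 0.014745

Derivation:
d1 = 0.9911792526; d2 = 0.8197149706
phi(d1) = 0.2441050317; exp(-qT) = 1.0000000000; exp(-rT) = 0.9194312561
Gamma = exp(-qT) * phi(d1) / (S * sigma * sqrt(T)) = 1.0000000000 * 0.2441050317 / (96.5500 * 0.1400 * 1.2247448714) = 0.014745


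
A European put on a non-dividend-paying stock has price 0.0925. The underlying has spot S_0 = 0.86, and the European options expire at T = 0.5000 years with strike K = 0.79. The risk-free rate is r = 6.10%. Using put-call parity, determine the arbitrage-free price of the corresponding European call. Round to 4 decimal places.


Answer: Call price = 0.1862

Derivation:
Put-call parity: C - P = S_0 * exp(-qT) - K * exp(-rT).
S_0 * exp(-qT) = 0.8600 * 1.00000000 = 0.86000000
K * exp(-rT) = 0.7900 * 0.96996043 = 0.76626874
C = P + S*exp(-qT) - K*exp(-rT)
C = 0.0925 + 0.86000000 - 0.76626874 = 0.1862


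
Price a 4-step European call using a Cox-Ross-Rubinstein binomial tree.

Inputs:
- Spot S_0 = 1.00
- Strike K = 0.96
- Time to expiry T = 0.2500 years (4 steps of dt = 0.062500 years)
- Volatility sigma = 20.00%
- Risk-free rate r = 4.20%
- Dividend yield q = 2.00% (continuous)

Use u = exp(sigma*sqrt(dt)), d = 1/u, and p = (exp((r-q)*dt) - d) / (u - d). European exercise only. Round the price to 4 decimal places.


dt = T/N = 0.062500
u = exp(sigma*sqrt(dt)) = 1.051271; d = 1/u = 0.951229
p = (exp((r-q)*dt) - d) / (u - d) = 0.501256
Discount per step: exp(-r*dt) = 0.997378
Stock lattice S(k, i) with i counting down-moves:
  k=0: S(0,0) = 1.0000
  k=1: S(1,0) = 1.0513; S(1,1) = 0.9512
  k=2: S(2,0) = 1.1052; S(2,1) = 1.0000; S(2,2) = 0.9048
  k=3: S(3,0) = 1.1618; S(3,1) = 1.0513; S(3,2) = 0.9512; S(3,3) = 0.8607
  k=4: S(4,0) = 1.2214; S(4,1) = 1.1052; S(4,2) = 1.0000; S(4,3) = 0.9048; S(4,4) = 0.8187
Terminal payoffs V(N, i) = max(S_T - K, 0):
  V(4,0) = 0.261403; V(4,1) = 0.145171; V(4,2) = 0.040000; V(4,3) = 0.000000; V(4,4) = 0.000000
Backward induction: V(k, i) = exp(-r*dt) * [p * V(k+1, i) + (1-p) * V(k+1, i+1)].
  V(3,0) = exp(-r*dt) * [p*0.261403 + (1-p)*0.145171] = 0.202900
  V(3,1) = exp(-r*dt) * [p*0.145171 + (1-p)*0.040000] = 0.092475
  V(3,2) = exp(-r*dt) * [p*0.040000 + (1-p)*0.000000] = 0.019998
  V(3,3) = exp(-r*dt) * [p*0.000000 + (1-p)*0.000000] = 0.000000
  V(2,0) = exp(-r*dt) * [p*0.202900 + (1-p)*0.092475] = 0.147438
  V(2,1) = exp(-r*dt) * [p*0.092475 + (1-p)*0.019998] = 0.056179
  V(2,2) = exp(-r*dt) * [p*0.019998 + (1-p)*0.000000] = 0.009998
  V(1,0) = exp(-r*dt) * [p*0.147438 + (1-p)*0.056179] = 0.101656
  V(1,1) = exp(-r*dt) * [p*0.056179 + (1-p)*0.009998] = 0.033060
  V(0,0) = exp(-r*dt) * [p*0.101656 + (1-p)*0.033060] = 0.067267

Answer: Price = V(0,0) = 0.0673


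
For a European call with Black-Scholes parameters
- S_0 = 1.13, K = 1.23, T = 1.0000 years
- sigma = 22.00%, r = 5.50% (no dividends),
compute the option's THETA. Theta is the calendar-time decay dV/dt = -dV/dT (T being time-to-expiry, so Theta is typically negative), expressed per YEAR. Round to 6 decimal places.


Answer: Theta = -0.075380

Derivation:
d1 = -0.0254388030; d2 = -0.2454388030
phi(d1) = 0.3988132170; exp(-qT) = 1.0000000000; exp(-rT) = 0.9464851480
Theta = -S*exp(-qT)*phi(d1)*sigma/(2*sqrt(T)) - r*K*exp(-rT)*N(d2) + q*S*exp(-qT)*N(d1)
N(d1) = 0.4898524804; N(d2) = 0.4030583436; sqrt(T) = 1.0000000000
Term 1 = -1.1300 * 1.0000000000 * 0.3988132170 * 0.2200 / (2 * 1.0000000000) = -0.0495724829
Term 2 = -0.0550 * 1.2300 * 0.9464851480 * 0.4030583436 = -0.0258077130
Term 3 = 0 (no dividend yield, q = 0)
Theta = -0.0495724829 + (-0.0258077130) + (0.0000000000) = -0.075380


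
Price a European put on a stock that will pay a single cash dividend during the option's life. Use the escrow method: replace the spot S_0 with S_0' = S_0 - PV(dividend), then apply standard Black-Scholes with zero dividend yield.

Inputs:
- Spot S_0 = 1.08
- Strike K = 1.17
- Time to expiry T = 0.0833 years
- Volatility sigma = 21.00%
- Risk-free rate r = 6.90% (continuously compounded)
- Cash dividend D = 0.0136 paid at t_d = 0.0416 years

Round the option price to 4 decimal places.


PV(D) = D * exp(-r * t_d) = 0.0136 * 0.99713372 = 0.01356102
S_0' = S_0 - PV(D) = 1.0800 - 0.01356102 = 1.06643898
d1 = (ln(S_0'/K) + (r + sigma^2/2)*T) / (sigma*sqrt(T)) = -1.40397175
d2 = d1 - sigma*sqrt(T) = -1.46458141
exp(-rT) = 0.99426879
N(-d1) = 0.91983637; N(-d2) = 0.92848242
P = K * exp(-rT) * N(-d2) - S_0' * N(-d1) = 1.1700 * 0.99426879 * 0.92848242 - 1.06643898 * 0.91983637 = 0.0991

Answer: Price = 0.0991


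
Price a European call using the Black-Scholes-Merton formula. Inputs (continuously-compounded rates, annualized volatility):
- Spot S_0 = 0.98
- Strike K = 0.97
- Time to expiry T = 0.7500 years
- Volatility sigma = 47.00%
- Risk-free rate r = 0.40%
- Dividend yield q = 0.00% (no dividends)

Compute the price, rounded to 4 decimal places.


d1 = (ln(S/K) + (r - q + 0.5*sigma^2) * T) / (sigma * sqrt(T)) = 0.23608467
d2 = d1 - sigma * sqrt(T) = -0.17094727
exp(-rT) = 0.99700450; exp(-qT) = 1.00000000
C = S_0 * exp(-qT) * N(d1) - K * exp(-rT) * N(d2)
N(d1) = 0.59331651; N(d2) = 0.43213261
C = 0.9800 * 1.00000000 * 0.59331651 - 0.9700 * 0.99700450 * 0.43213261 = 0.1635

Answer: Price = 0.1635


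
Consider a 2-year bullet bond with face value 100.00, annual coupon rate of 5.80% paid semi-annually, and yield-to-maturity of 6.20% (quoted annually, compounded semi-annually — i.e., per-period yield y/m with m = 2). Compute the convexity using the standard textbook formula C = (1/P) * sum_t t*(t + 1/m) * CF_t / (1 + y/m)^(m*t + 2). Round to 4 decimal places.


Answer: Convexity = 4.4432

Derivation:
Coupon per period c = face * coupon_rate / m = 2.900000
Periods per year m = 2; per-period yield y/m = 0.031000
Number of cashflows N = 4
Cashflows (t years, CF_t, discount factor 1/(1+y/m)^(m*t), PV):
  t = 0.5000: CF_t = 2.900000, DF = 0.969932, PV = 2.812803
  t = 1.0000: CF_t = 2.900000, DF = 0.940768, PV = 2.728228
  t = 1.5000: CF_t = 2.900000, DF = 0.912481, PV = 2.646196
  t = 2.0000: CF_t = 102.900000, DF = 0.885045, PV = 91.071128
Price P = sum_t PV_t = 99.258355
Convexity numerator sum_t t*(t + 1/m) * CF_t / (1+y/m)^(m*t + 2):
  t = 0.5000: term = 1.323098
  t = 1.0000: term = 3.849946
  t = 1.5000: term = 7.468372
  t = 2.0000: term = 428.384144
Convexity = (1/P) * sum = 441.025559 / 99.258355 = 4.443208


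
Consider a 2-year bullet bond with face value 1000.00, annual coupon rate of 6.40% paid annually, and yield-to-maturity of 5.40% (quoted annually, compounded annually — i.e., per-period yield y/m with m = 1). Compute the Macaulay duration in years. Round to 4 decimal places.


Coupon per period c = face * coupon_rate / m = 64.000000
Periods per year m = 1; per-period yield y/m = 0.054000
Number of cashflows N = 2
Cashflows (t years, CF_t, discount factor 1/(1+y/m)^(m*t), PV):
  t = 1.0000: CF_t = 64.000000, DF = 0.948767, PV = 60.721063
  t = 2.0000: CF_t = 1064.000000, DF = 0.900158, PV = 957.768184
Price P = sum_t PV_t = 1018.489247
Macaulay numerator sum_t t * PV_t:
  t * PV_t at t = 1.0000: 60.721063
  t * PV_t at t = 2.0000: 1915.536368
Macaulay duration D = (sum_t t * PV_t) / P = 1976.257431 / 1018.489247 = 1.940381

Answer: Macaulay duration = 1.9404 years


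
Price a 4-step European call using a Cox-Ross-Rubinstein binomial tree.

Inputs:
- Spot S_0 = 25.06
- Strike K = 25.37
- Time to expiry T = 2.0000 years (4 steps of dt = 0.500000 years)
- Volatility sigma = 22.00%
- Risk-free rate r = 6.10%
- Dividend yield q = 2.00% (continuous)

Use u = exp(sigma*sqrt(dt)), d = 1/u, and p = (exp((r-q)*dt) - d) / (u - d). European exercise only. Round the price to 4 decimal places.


Answer: Price = V(0,0) = 3.6306

Derivation:
dt = T/N = 0.500000
u = exp(sigma*sqrt(dt)) = 1.168316; d = 1/u = 0.855933
p = (exp((r-q)*dt) - d) / (u - d) = 0.527489
Discount per step: exp(-r*dt) = 0.969960
Stock lattice S(k, i) with i counting down-moves:
  k=0: S(0,0) = 25.0600
  k=1: S(1,0) = 29.2780; S(1,1) = 21.4497
  k=2: S(2,0) = 34.2060; S(2,1) = 25.0600; S(2,2) = 18.3595
  k=3: S(3,0) = 39.9634; S(3,1) = 29.2780; S(3,2) = 21.4497; S(3,3) = 15.7145
  k=4: S(4,0) = 46.6899; S(4,1) = 34.2060; S(4,2) = 25.0600; S(4,3) = 18.3595; S(4,4) = 13.4505
Terminal payoffs V(N, i) = max(S_T - K, 0):
  V(4,0) = 21.319856; V(4,1) = 8.835961; V(4,2) = 0.000000; V(4,3) = 0.000000; V(4,4) = 0.000000
Backward induction: V(k, i) = exp(-r*dt) * [p * V(k+1, i) + (1-p) * V(k+1, i+1)].
  V(3,0) = exp(-r*dt) * [p*21.319856 + (1-p)*8.835961] = 14.957837
  V(3,1) = exp(-r*dt) * [p*8.835961 + (1-p)*0.000000] = 4.520863
  V(3,2) = exp(-r*dt) * [p*0.000000 + (1-p)*0.000000] = 0.000000
  V(3,3) = exp(-r*dt) * [p*0.000000 + (1-p)*0.000000] = 0.000000
  V(2,0) = exp(-r*dt) * [p*14.957837 + (1-p)*4.520863] = 9.725069
  V(2,1) = exp(-r*dt) * [p*4.520863 + (1-p)*0.000000] = 2.313070
  V(2,2) = exp(-r*dt) * [p*0.000000 + (1-p)*0.000000] = 0.000000
  V(1,0) = exp(-r*dt) * [p*9.725069 + (1-p)*2.313070] = 6.035888
  V(1,1) = exp(-r*dt) * [p*2.313070 + (1-p)*0.000000] = 1.183468
  V(0,0) = exp(-r*dt) * [p*6.035888 + (1-p)*1.183468] = 3.630627


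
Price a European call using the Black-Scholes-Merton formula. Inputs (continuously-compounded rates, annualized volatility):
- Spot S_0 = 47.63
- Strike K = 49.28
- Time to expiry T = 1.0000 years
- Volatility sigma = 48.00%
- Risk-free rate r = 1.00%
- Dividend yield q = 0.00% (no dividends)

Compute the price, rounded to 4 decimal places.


d1 = (ln(S/K) + (r - q + 0.5*sigma^2) * T) / (sigma * sqrt(T)) = 0.18988437
d2 = d1 - sigma * sqrt(T) = -0.29011563
exp(-rT) = 0.99004983; exp(-qT) = 1.00000000
C = S_0 * exp(-qT) * N(d1) - K * exp(-rT) * N(d2)
N(d1) = 0.57530013; N(d2) = 0.38586389
C = 47.6300 * 1.00000000 * 0.57530013 - 49.2800 * 0.99004983 * 0.38586389 = 8.5754

Answer: Price = 8.5754


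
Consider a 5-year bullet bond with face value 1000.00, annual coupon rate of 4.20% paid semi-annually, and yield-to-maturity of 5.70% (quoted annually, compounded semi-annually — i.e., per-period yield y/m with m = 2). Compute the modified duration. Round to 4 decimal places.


Coupon per period c = face * coupon_rate / m = 21.000000
Periods per year m = 2; per-period yield y/m = 0.028500
Number of cashflows N = 10
Cashflows (t years, CF_t, discount factor 1/(1+y/m)^(m*t), PV):
  t = 0.5000: CF_t = 21.000000, DF = 0.972290, PV = 20.418085
  t = 1.0000: CF_t = 21.000000, DF = 0.945347, PV = 19.852294
  t = 1.5000: CF_t = 21.000000, DF = 0.919152, PV = 19.302182
  t = 2.0000: CF_t = 21.000000, DF = 0.893682, PV = 18.767314
  t = 2.5000: CF_t = 21.000000, DF = 0.868917, PV = 18.247266
  t = 3.0000: CF_t = 21.000000, DF = 0.844840, PV = 17.741630
  t = 3.5000: CF_t = 21.000000, DF = 0.821429, PV = 17.250005
  t = 4.0000: CF_t = 21.000000, DF = 0.798667, PV = 16.772003
  t = 4.5000: CF_t = 21.000000, DF = 0.776536, PV = 16.307246
  t = 5.0000: CF_t = 1021.000000, DF = 0.755018, PV = 770.872906
Price P = sum_t PV_t = 935.530931
First compute Macaulay numerator sum_t t * PV_t:
  t * PV_t at t = 0.5000: 10.209042
  t * PV_t at t = 1.0000: 19.852294
  t * PV_t at t = 1.5000: 28.953273
  t * PV_t at t = 2.0000: 37.534627
  t * PV_t at t = 2.5000: 45.618166
  t * PV_t at t = 3.0000: 53.224890
  t * PV_t at t = 3.5000: 60.375017
  t * PV_t at t = 4.0000: 67.088011
  t * PV_t at t = 4.5000: 73.382608
  t * PV_t at t = 5.0000: 3854.364531
Macaulay duration D = 4250.602460 / 935.530931 = 4.543519
Modified duration = D / (1 + y/m) = 4.543519 / (1 + 0.028500) = 4.417617

Answer: Modified duration = 4.4176


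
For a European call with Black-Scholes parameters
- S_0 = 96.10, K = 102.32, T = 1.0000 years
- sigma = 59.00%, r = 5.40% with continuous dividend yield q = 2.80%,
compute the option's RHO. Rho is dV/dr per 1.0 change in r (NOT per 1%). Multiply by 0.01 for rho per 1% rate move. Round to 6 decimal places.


d1 = 0.2327697605; d2 = -0.3572302395
phi(d1) = 0.3882796646; exp(-qT) = 0.9723883668; exp(-rT) = 0.9474321065
N(d2) = 0.3604597248
Rho = K*T*exp(-rT)*N(d2) = 102.3200 * 1.0000 * 0.9474321065 * 0.3604597248 = 34.943417

Answer: Rho = 34.943417


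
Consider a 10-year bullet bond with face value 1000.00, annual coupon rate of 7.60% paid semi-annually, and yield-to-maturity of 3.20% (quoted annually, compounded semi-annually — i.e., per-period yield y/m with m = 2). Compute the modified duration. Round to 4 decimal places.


Answer: Modified duration = 7.5225

Derivation:
Coupon per period c = face * coupon_rate / m = 38.000000
Periods per year m = 2; per-period yield y/m = 0.016000
Number of cashflows N = 20
Cashflows (t years, CF_t, discount factor 1/(1+y/m)^(m*t), PV):
  t = 0.5000: CF_t = 38.000000, DF = 0.984252, PV = 37.401575
  t = 1.0000: CF_t = 38.000000, DF = 0.968752, PV = 36.812574
  t = 1.5000: CF_t = 38.000000, DF = 0.953496, PV = 36.232848
  t = 2.0000: CF_t = 38.000000, DF = 0.938480, PV = 35.662252
  t = 2.5000: CF_t = 38.000000, DF = 0.923701, PV = 35.100642
  t = 3.0000: CF_t = 38.000000, DF = 0.909155, PV = 34.547876
  t = 3.5000: CF_t = 38.000000, DF = 0.894837, PV = 34.003815
  t = 4.0000: CF_t = 38.000000, DF = 0.880745, PV = 33.468322
  t = 4.5000: CF_t = 38.000000, DF = 0.866875, PV = 32.941261
  t = 5.0000: CF_t = 38.000000, DF = 0.853224, PV = 32.422501
  t = 5.5000: CF_t = 38.000000, DF = 0.839787, PV = 31.911911
  t = 6.0000: CF_t = 38.000000, DF = 0.826562, PV = 31.409361
  t = 6.5000: CF_t = 38.000000, DF = 0.813545, PV = 30.914725
  t = 7.0000: CF_t = 38.000000, DF = 0.800734, PV = 30.427879
  t = 7.5000: CF_t = 38.000000, DF = 0.788124, PV = 29.948700
  t = 8.0000: CF_t = 38.000000, DF = 0.775712, PV = 29.477067
  t = 8.5000: CF_t = 38.000000, DF = 0.763496, PV = 29.012861
  t = 9.0000: CF_t = 38.000000, DF = 0.751473, PV = 28.555966
  t = 9.5000: CF_t = 38.000000, DF = 0.739639, PV = 28.106266
  t = 10.0000: CF_t = 1038.000000, DF = 0.727991, PV = 755.654364
Price P = sum_t PV_t = 1374.012765
First compute Macaulay numerator sum_t t * PV_t:
  t * PV_t at t = 0.5000: 18.700787
  t * PV_t at t = 1.0000: 36.812574
  t * PV_t at t = 1.5000: 54.349272
  t * PV_t at t = 2.0000: 71.324504
  t * PV_t at t = 2.5000: 87.751604
  t * PV_t at t = 3.0000: 103.643627
  t * PV_t at t = 3.5000: 119.013351
  t * PV_t at t = 4.0000: 133.873286
  t * PV_t at t = 4.5000: 148.235676
  t * PV_t at t = 5.0000: 162.112507
  t * PV_t at t = 5.5000: 175.515509
  t * PV_t at t = 6.0000: 188.456166
  t * PV_t at t = 6.5000: 200.945715
  t * PV_t at t = 7.0000: 212.995155
  t * PV_t at t = 7.5000: 224.615251
  t * PV_t at t = 8.0000: 235.816536
  t * PV_t at t = 8.5000: 246.609321
  t * PV_t at t = 9.0000: 257.003692
  t * PV_t at t = 9.5000: 267.009523
  t * PV_t at t = 10.0000: 7556.543636
Macaulay duration D = 10501.327695 / 1374.012765 = 7.642817
Modified duration = D / (1 + y/m) = 7.642817 / (1 + 0.016000) = 7.522457


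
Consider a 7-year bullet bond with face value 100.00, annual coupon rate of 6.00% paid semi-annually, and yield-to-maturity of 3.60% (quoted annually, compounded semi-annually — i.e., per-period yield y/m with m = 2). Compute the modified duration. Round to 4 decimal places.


Coupon per period c = face * coupon_rate / m = 3.000000
Periods per year m = 2; per-period yield y/m = 0.018000
Number of cashflows N = 14
Cashflows (t years, CF_t, discount factor 1/(1+y/m)^(m*t), PV):
  t = 0.5000: CF_t = 3.000000, DF = 0.982318, PV = 2.946955
  t = 1.0000: CF_t = 3.000000, DF = 0.964949, PV = 2.894848
  t = 1.5000: CF_t = 3.000000, DF = 0.947887, PV = 2.843662
  t = 2.0000: CF_t = 3.000000, DF = 0.931127, PV = 2.793381
  t = 2.5000: CF_t = 3.000000, DF = 0.914663, PV = 2.743989
  t = 3.0000: CF_t = 3.000000, DF = 0.898490, PV = 2.695471
  t = 3.5000: CF_t = 3.000000, DF = 0.882603, PV = 2.647810
  t = 4.0000: CF_t = 3.000000, DF = 0.866997, PV = 2.600992
  t = 4.5000: CF_t = 3.000000, DF = 0.851667, PV = 2.555002
  t = 5.0000: CF_t = 3.000000, DF = 0.836608, PV = 2.509825
  t = 5.5000: CF_t = 3.000000, DF = 0.821816, PV = 2.465447
  t = 6.0000: CF_t = 3.000000, DF = 0.807285, PV = 2.421854
  t = 6.5000: CF_t = 3.000000, DF = 0.793010, PV = 2.379031
  t = 7.0000: CF_t = 103.000000, DF = 0.778989, PV = 80.235827
Price P = sum_t PV_t = 114.734093
First compute Macaulay numerator sum_t t * PV_t:
  t * PV_t at t = 0.5000: 1.473477
  t * PV_t at t = 1.0000: 2.894848
  t * PV_t at t = 1.5000: 4.265492
  t * PV_t at t = 2.0000: 5.586762
  t * PV_t at t = 2.5000: 6.859972
  t * PV_t at t = 3.0000: 8.086412
  t * PV_t at t = 3.5000: 9.267335
  t * PV_t at t = 4.0000: 10.403968
  t * PV_t at t = 4.5000: 11.497509
  t * PV_t at t = 5.0000: 12.549126
  t * PV_t at t = 5.5000: 13.559959
  t * PV_t at t = 6.0000: 14.531123
  t * PV_t at t = 6.5000: 15.463703
  t * PV_t at t = 7.0000: 561.650788
Macaulay duration D = 678.090475 / 114.734093 = 5.910104
Modified duration = D / (1 + y/m) = 5.910104 / (1 + 0.018000) = 5.805604

Answer: Modified duration = 5.8056


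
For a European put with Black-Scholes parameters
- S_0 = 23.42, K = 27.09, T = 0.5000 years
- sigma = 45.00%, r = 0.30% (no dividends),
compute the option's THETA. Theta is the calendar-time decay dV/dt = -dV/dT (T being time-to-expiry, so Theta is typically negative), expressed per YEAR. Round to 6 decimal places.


Answer: Theta = -2.788299

Derivation:
d1 = -0.2936828101; d2 = -0.6118808616
phi(d1) = 0.3821036662; exp(-qT) = 1.0000000000; exp(-rT) = 0.9985011244
Theta = -S*exp(-qT)*phi(d1)*sigma/(2*sqrt(T)) + r*K*exp(-rT)*N(-d2) - q*S*exp(-qT)*N(-d1)
N(-d1) = 0.6154998545; N(-d2) = 0.7296917076; sqrt(T) = 0.7071067812
Term 1 = -23.4200 * 1.0000000000 * 0.3821036662 * 0.4500 / (2 * 0.7071067812) = -2.8475123172
Term 2 = 0.0030 * 27.0900 * 0.9985011244 * 0.7296917076 = 0.0592131587
Term 3 = 0 (no dividend yield, q = 0)
Theta = -2.8475123172 + (0.0592131587) + (0.0000000000) = -2.788299


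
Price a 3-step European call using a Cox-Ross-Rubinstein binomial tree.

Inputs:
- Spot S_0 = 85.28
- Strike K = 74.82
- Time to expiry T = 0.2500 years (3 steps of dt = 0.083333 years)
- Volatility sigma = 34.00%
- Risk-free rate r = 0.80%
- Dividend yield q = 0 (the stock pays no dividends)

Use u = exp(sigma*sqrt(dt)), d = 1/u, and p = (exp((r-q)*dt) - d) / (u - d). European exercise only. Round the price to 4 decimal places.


dt = T/N = 0.083333
u = exp(sigma*sqrt(dt)) = 1.103128; d = 1/u = 0.906513
p = (exp((r-q)*dt) - d) / (u - d) = 0.478874
Discount per step: exp(-r*dt) = 0.999334
Stock lattice S(k, i) with i counting down-moves:
  k=0: S(0,0) = 85.2800
  k=1: S(1,0) = 94.0747; S(1,1) = 77.3075
  k=2: S(2,0) = 103.7764; S(2,1) = 85.2800; S(2,2) = 70.0802
  k=3: S(3,0) = 114.4787; S(3,1) = 94.0747; S(3,2) = 77.3075; S(3,3) = 63.5287
Terminal payoffs V(N, i) = max(S_T - K, 0):
  V(3,0) = 39.658679; V(3,1) = 19.254734; V(3,2) = 2.487457; V(3,3) = 0.000000
Backward induction: V(k, i) = exp(-r*dt) * [p * V(k+1, i) + (1-p) * V(k+1, i+1)].
  V(2,0) = exp(-r*dt) * [p*39.658679 + (1-p)*19.254734] = 29.006312
  V(2,1) = exp(-r*dt) * [p*19.254734 + (1-p)*2.487457] = 10.509863
  V(2,2) = exp(-r*dt) * [p*2.487457 + (1-p)*0.000000] = 1.190385
  V(1,0) = exp(-r*dt) * [p*29.006312 + (1-p)*10.509863] = 19.354427
  V(1,1) = exp(-r*dt) * [p*10.509863 + (1-p)*1.190385] = 5.649475
  V(0,0) = exp(-r*dt) * [p*19.354427 + (1-p)*5.649475] = 12.204283

Answer: Price = V(0,0) = 12.2043


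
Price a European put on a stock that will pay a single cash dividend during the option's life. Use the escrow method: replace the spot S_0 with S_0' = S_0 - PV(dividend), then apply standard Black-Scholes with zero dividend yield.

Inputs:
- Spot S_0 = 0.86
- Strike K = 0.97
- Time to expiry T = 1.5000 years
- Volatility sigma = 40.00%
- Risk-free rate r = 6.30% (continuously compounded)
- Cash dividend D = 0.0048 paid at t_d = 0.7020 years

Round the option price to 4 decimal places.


PV(D) = D * exp(-r * t_d) = 0.0048 * 0.95673771 = 0.00459234
S_0' = S_0 - PV(D) = 0.8600 - 0.00459234 = 0.85540766
d1 = (ln(S_0'/K) + (r + sigma^2/2)*T) / (sigma*sqrt(T)) = 0.18122566
d2 = d1 - sigma*sqrt(T) = -0.30867229
exp(-rT) = 0.90982773
N(-d1) = 0.42809523; N(-d2) = 0.62121459
P = K * exp(-rT) * N(-d2) - S_0' * N(-d1) = 0.9700 * 0.90982773 * 0.62121459 - 0.85540766 * 0.42809523 = 0.1820

Answer: Price = 0.1820


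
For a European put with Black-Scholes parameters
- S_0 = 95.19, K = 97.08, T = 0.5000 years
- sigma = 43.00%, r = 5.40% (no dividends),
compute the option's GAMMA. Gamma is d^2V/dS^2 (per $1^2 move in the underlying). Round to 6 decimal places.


Answer: Gamma = 0.013571

Derivation:
d1 = 0.1761666542; d2 = -0.1278892617
phi(d1) = 0.3927995382; exp(-qT) = 1.0000000000; exp(-rT) = 0.9733612415
Gamma = exp(-qT) * phi(d1) / (S * sigma * sqrt(T)) = 1.0000000000 * 0.3927995382 / (95.1900 * 0.4300 * 0.7071067812) = 0.013571


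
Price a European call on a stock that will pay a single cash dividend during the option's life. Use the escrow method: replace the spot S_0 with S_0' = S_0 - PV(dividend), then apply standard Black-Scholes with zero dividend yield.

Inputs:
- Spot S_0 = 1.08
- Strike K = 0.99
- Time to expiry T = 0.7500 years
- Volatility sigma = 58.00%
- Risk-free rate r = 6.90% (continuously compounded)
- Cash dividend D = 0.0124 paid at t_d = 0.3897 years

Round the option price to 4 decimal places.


Answer: Price = 0.2693

Derivation:
PV(D) = D * exp(-r * t_d) = 0.0124 * 0.97346900 = 0.01207102
S_0' = S_0 - PV(D) = 1.0800 - 0.01207102 = 1.06792898
d1 = (ln(S_0'/K) + (r + sigma^2/2)*T) / (sigma*sqrt(T)) = 0.50502536
d2 = d1 - sigma*sqrt(T) = 0.00273063
exp(-rT) = 0.94956623
N(d1) = 0.69322949; N(d2) = 0.50108936
C = S_0' * N(d1) - K * exp(-rT) * N(d2) = 1.06792898 * 0.69322949 - 0.9900 * 0.94956623 * 0.50108936 = 0.2693


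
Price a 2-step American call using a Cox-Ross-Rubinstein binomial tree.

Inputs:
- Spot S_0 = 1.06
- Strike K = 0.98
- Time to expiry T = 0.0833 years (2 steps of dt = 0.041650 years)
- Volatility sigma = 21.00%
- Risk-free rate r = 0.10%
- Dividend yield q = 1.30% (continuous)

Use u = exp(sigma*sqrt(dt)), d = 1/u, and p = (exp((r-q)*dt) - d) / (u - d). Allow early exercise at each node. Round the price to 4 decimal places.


Answer: Price = V(0,0) = 0.0811

Derivation:
dt = T/N = 0.041650
u = exp(sigma*sqrt(dt)) = 1.043789; d = 1/u = 0.958048
p = (exp((r-q)*dt) - d) / (u - d) = 0.483460
Discount per step: exp(-r*dt) = 0.999958
Stock lattice S(k, i) with i counting down-moves:
  k=0: S(0,0) = 1.0600
  k=1: S(1,0) = 1.1064; S(1,1) = 1.0155
  k=2: S(2,0) = 1.1549; S(2,1) = 1.0600; S(2,2) = 0.9729
Terminal payoffs V(N, i) = max(S_T - K, 0):
  V(2,0) = 0.174866; V(2,1) = 0.080000; V(2,2) = 0.000000
Backward induction: V(k, i) = exp(-r*dt) * [p * V(k+1, i) + (1-p) * V(k+1, i+1)]; then take max(V_cont, immediate exercise) for American.
  V(1,0) = exp(-r*dt) * [p*0.174866 + (1-p)*0.080000] = 0.125858; exercise = 0.126416; V(1,0) = max -> 0.126416
  V(1,1) = exp(-r*dt) * [p*0.080000 + (1-p)*0.000000] = 0.038675; exercise = 0.035531; V(1,1) = max -> 0.038675
  V(0,0) = exp(-r*dt) * [p*0.126416 + (1-p)*0.038675] = 0.081091; exercise = 0.080000; V(0,0) = max -> 0.081091


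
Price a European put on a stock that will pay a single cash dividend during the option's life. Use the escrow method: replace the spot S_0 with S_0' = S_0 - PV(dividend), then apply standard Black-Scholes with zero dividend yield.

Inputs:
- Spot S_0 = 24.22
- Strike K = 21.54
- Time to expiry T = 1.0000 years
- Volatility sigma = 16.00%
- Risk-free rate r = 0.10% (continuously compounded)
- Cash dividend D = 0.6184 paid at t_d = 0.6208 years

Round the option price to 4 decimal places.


PV(D) = D * exp(-r * t_d) = 0.6184 * 0.99937939 = 0.61801622
S_0' = S_0 - PV(D) = 24.2200 - 0.61801622 = 23.60198378
d1 = (ln(S_0'/K) + (r + sigma^2/2)*T) / (sigma*sqrt(T)) = 0.65761935
d2 = d1 - sigma*sqrt(T) = 0.49761935
exp(-rT) = 0.99900050
N(-d1) = 0.25539138; N(-d2) = 0.30937618
P = K * exp(-rT) * N(-d2) - S_0' * N(-d1) = 21.5400 * 0.99900050 * 0.30937618 - 23.60198378 * 0.25539138 = 0.6296

Answer: Price = 0.6296


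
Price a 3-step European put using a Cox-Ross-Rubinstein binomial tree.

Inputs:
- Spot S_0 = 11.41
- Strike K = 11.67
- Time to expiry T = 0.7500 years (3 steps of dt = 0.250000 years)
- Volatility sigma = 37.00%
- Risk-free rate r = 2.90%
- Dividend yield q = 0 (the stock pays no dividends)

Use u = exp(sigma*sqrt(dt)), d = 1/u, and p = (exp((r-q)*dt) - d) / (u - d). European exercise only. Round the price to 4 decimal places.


Answer: Price = V(0,0) = 1.5742

Derivation:
dt = T/N = 0.250000
u = exp(sigma*sqrt(dt)) = 1.203218; d = 1/u = 0.831104
p = (exp((r-q)*dt) - d) / (u - d) = 0.473436
Discount per step: exp(-r*dt) = 0.992776
Stock lattice S(k, i) with i counting down-moves:
  k=0: S(0,0) = 11.4100
  k=1: S(1,0) = 13.7287; S(1,1) = 9.4829
  k=2: S(2,0) = 16.5187; S(2,1) = 11.4100; S(2,2) = 7.8813
  k=3: S(3,0) = 19.8755; S(3,1) = 13.7287; S(3,2) = 9.4829; S(3,3) = 6.5502
Terminal payoffs V(N, i) = max(K - S_T, 0):
  V(3,0) = 0.000000; V(3,1) = 0.000000; V(3,2) = 2.187100; V(3,3) = 5.119835
Backward induction: V(k, i) = exp(-r*dt) * [p * V(k+1, i) + (1-p) * V(k+1, i+1)].
  V(2,0) = exp(-r*dt) * [p*0.000000 + (1-p)*0.000000] = 0.000000
  V(2,1) = exp(-r*dt) * [p*0.000000 + (1-p)*2.187100] = 1.143330
  V(2,2) = exp(-r*dt) * [p*2.187100 + (1-p)*5.119835] = 3.704420
  V(1,0) = exp(-r*dt) * [p*0.000000 + (1-p)*1.143330] = 0.597688
  V(1,1) = exp(-r*dt) * [p*1.143330 + (1-p)*3.704420] = 2.473908
  V(0,0) = exp(-r*dt) * [p*0.597688 + (1-p)*2.473908] = 1.574184


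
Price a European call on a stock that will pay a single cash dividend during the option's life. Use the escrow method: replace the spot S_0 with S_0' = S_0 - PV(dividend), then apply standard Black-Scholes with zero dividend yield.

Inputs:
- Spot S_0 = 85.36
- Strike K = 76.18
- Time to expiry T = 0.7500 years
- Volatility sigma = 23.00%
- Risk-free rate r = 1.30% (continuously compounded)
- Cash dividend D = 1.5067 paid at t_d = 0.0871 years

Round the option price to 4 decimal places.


PV(D) = D * exp(-r * t_d) = 1.5067 * 0.99886834 = 1.50499493
S_0' = S_0 - PV(D) = 85.3600 - 1.50499493 = 83.85500507
d1 = (ln(S_0'/K) + (r + sigma^2/2)*T) / (sigma*sqrt(T)) = 0.63045503
d2 = d1 - sigma*sqrt(T) = 0.43126919
exp(-rT) = 0.99029738
N(d1) = 0.73580154; N(d2) = 0.66686367
C = S_0' * N(d1) - K * exp(-rT) * N(d2) = 83.85500507 * 0.73580154 - 76.1800 * 0.99029738 * 0.66686367 = 11.3919

Answer: Price = 11.3919


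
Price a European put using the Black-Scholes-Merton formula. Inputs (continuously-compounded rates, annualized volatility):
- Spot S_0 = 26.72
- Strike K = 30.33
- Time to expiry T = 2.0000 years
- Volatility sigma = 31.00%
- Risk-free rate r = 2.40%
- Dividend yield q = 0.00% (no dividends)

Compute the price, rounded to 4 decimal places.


Answer: Price = 5.9966

Derivation:
d1 = (ln(S/K) + (r - q + 0.5*sigma^2) * T) / (sigma * sqrt(T)) = 0.03963226
d2 = d1 - sigma * sqrt(T) = -0.39877395
exp(-rT) = 0.95313379; exp(-qT) = 1.00000000
P = K * exp(-rT) * N(-d2) - S_0 * exp(-qT) * N(-d1)
N(-d1) = 0.48419316; N(-d2) = 0.65497011
P = 30.3300 * 0.95313379 * 0.65497011 - 26.7200 * 1.00000000 * 0.48419316 = 5.9966


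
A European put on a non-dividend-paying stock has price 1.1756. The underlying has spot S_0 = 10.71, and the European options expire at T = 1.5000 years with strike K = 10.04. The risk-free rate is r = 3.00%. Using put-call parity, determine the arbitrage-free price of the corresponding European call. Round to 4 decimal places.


Answer: Call price = 2.2874

Derivation:
Put-call parity: C - P = S_0 * exp(-qT) - K * exp(-rT).
S_0 * exp(-qT) = 10.7100 * 1.00000000 = 10.71000000
K * exp(-rT) = 10.0400 * 0.95599748 = 9.59821472
C = P + S*exp(-qT) - K*exp(-rT)
C = 1.1756 + 10.71000000 - 9.59821472 = 2.2874


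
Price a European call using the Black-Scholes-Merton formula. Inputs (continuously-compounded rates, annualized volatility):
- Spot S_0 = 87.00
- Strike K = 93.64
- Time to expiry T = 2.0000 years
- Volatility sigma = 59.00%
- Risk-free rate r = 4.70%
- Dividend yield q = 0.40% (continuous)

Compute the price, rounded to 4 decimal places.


Answer: Price = 28.2812

Derivation:
d1 = (ln(S/K) + (r - q + 0.5*sigma^2) * T) / (sigma * sqrt(T)) = 0.43211472
d2 = d1 - sigma * sqrt(T) = -0.40227128
exp(-rT) = 0.91028276; exp(-qT) = 0.99203191
C = S_0 * exp(-qT) * N(d1) - K * exp(-rT) * N(d2)
N(d1) = 0.66717098; N(d2) = 0.34374219
C = 87.0000 * 0.99203191 * 0.66717098 - 93.6400 * 0.91028276 * 0.34374219 = 28.2812


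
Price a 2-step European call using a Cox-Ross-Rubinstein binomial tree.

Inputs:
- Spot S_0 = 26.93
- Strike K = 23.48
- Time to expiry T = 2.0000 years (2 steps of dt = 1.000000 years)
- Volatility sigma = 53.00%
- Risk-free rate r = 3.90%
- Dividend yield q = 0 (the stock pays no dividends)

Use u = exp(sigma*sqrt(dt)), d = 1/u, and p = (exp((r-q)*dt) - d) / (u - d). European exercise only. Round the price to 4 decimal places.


dt = T/N = 1.000000
u = exp(sigma*sqrt(dt)) = 1.698932; d = 1/u = 0.588605
p = (exp((r-q)*dt) - d) / (u - d) = 0.406336
Discount per step: exp(-r*dt) = 0.961751
Stock lattice S(k, i) with i counting down-moves:
  k=0: S(0,0) = 26.9300
  k=1: S(1,0) = 45.7522; S(1,1) = 15.8511
  k=2: S(2,0) = 77.7300; S(2,1) = 26.9300; S(2,2) = 9.3301
Terminal payoffs V(N, i) = max(S_T - K, 0):
  V(2,0) = 54.249971; V(2,1) = 3.450000; V(2,2) = 0.000000
Backward induction: V(k, i) = exp(-r*dt) * [p * V(k+1, i) + (1-p) * V(k+1, i+1)].
  V(1,0) = exp(-r*dt) * [p*54.249971 + (1-p)*3.450000] = 23.170340
  V(1,1) = exp(-r*dt) * [p*3.450000 + (1-p)*0.000000] = 1.348238
  V(0,0) = exp(-r*dt) * [p*23.170340 + (1-p)*1.348238] = 9.824605

Answer: Price = V(0,0) = 9.8246


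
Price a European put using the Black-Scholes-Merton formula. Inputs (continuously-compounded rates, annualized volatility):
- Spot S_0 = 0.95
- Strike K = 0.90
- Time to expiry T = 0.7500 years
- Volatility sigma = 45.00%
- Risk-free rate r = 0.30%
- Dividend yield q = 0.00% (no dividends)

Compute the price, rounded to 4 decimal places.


Answer: Price = 0.1182

Derivation:
d1 = (ln(S/K) + (r - q + 0.5*sigma^2) * T) / (sigma * sqrt(T)) = 0.33936577
d2 = d1 - sigma * sqrt(T) = -0.05034566
exp(-rT) = 0.99775253; exp(-qT) = 1.00000000
P = K * exp(-rT) * N(-d2) - S_0 * exp(-qT) * N(-d1)
N(-d1) = 0.36716710; N(-d2) = 0.52007653
P = 0.9000 * 0.99775253 * 0.52007653 - 0.9500 * 1.00000000 * 0.36716710 = 0.1182


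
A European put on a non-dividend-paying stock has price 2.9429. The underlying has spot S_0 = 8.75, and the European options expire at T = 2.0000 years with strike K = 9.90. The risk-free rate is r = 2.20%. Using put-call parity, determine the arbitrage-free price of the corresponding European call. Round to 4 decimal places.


Put-call parity: C - P = S_0 * exp(-qT) - K * exp(-rT).
S_0 * exp(-qT) = 8.7500 * 1.00000000 = 8.75000000
K * exp(-rT) = 9.9000 * 0.95695396 = 9.47384418
C = P + S*exp(-qT) - K*exp(-rT)
C = 2.9429 + 8.75000000 - 9.47384418 = 2.2191

Answer: Call price = 2.2191


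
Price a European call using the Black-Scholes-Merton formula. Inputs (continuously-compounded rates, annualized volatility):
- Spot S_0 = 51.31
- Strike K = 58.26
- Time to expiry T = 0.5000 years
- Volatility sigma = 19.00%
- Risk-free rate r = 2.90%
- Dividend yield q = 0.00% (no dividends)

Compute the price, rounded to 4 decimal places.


Answer: Price = 0.8189

Derivation:
d1 = (ln(S/K) + (r - q + 0.5*sigma^2) * T) / (sigma * sqrt(T)) = -0.77041209
d2 = d1 - sigma * sqrt(T) = -0.90476238
exp(-rT) = 0.98560462; exp(-qT) = 1.00000000
C = S_0 * exp(-qT) * N(d1) - K * exp(-rT) * N(d2)
N(d1) = 0.22052774; N(d2) = 0.18279564
C = 51.3100 * 1.00000000 * 0.22052774 - 58.2600 * 0.98560462 * 0.18279564 = 0.8189


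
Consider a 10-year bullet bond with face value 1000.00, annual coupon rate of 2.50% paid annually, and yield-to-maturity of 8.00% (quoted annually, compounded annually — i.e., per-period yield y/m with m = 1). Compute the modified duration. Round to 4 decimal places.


Coupon per period c = face * coupon_rate / m = 25.000000
Periods per year m = 1; per-period yield y/m = 0.080000
Number of cashflows N = 10
Cashflows (t years, CF_t, discount factor 1/(1+y/m)^(m*t), PV):
  t = 1.0000: CF_t = 25.000000, DF = 0.925926, PV = 23.148148
  t = 2.0000: CF_t = 25.000000, DF = 0.857339, PV = 21.433471
  t = 3.0000: CF_t = 25.000000, DF = 0.793832, PV = 19.845806
  t = 4.0000: CF_t = 25.000000, DF = 0.735030, PV = 18.375746
  t = 5.0000: CF_t = 25.000000, DF = 0.680583, PV = 17.014580
  t = 6.0000: CF_t = 25.000000, DF = 0.630170, PV = 15.754241
  t = 7.0000: CF_t = 25.000000, DF = 0.583490, PV = 14.587260
  t = 8.0000: CF_t = 25.000000, DF = 0.540269, PV = 13.506722
  t = 9.0000: CF_t = 25.000000, DF = 0.500249, PV = 12.506224
  t = 10.0000: CF_t = 1025.000000, DF = 0.463193, PV = 474.773325
Price P = sum_t PV_t = 630.945523
First compute Macaulay numerator sum_t t * PV_t:
  t * PV_t at t = 1.0000: 23.148148
  t * PV_t at t = 2.0000: 42.866941
  t * PV_t at t = 3.0000: 59.537418
  t * PV_t at t = 4.0000: 73.502985
  t * PV_t at t = 5.0000: 85.072900
  t * PV_t at t = 6.0000: 94.525444
  t * PV_t at t = 7.0000: 102.110819
  t * PV_t at t = 8.0000: 108.053777
  t * PV_t at t = 9.0000: 112.556018
  t * PV_t at t = 10.0000: 4747.733253
Macaulay duration D = 5449.107703 / 630.945523 = 8.636416
Modified duration = D / (1 + y/m) = 8.636416 / (1 + 0.080000) = 7.996681

Answer: Modified duration = 7.9967


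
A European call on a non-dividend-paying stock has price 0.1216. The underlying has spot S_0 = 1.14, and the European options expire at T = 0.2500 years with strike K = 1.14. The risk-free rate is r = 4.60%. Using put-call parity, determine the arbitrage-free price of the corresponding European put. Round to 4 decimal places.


Answer: Put price = 0.1086

Derivation:
Put-call parity: C - P = S_0 * exp(-qT) - K * exp(-rT).
S_0 * exp(-qT) = 1.1400 * 1.00000000 = 1.14000000
K * exp(-rT) = 1.1400 * 0.98856587 = 1.12696509
P = C - S*exp(-qT) + K*exp(-rT)
P = 0.1216 - 1.14000000 + 1.12696509 = 0.1086


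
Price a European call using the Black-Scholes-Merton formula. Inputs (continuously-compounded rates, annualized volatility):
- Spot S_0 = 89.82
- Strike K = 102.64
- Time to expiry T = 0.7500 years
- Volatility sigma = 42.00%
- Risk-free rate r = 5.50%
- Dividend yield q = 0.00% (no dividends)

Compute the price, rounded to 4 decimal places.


d1 = (ln(S/K) + (r - q + 0.5*sigma^2) * T) / (sigma * sqrt(T)) = -0.07153659
d2 = d1 - sigma * sqrt(T) = -0.43526726
exp(-rT) = 0.95958920; exp(-qT) = 1.00000000
C = S_0 * exp(-qT) * N(d1) - K * exp(-rT) * N(d2)
N(d1) = 0.47148535; N(d2) = 0.33168422
C = 89.8200 * 1.00000000 * 0.47148535 - 102.6400 * 0.95958920 * 0.33168422 = 9.6805

Answer: Price = 9.6805


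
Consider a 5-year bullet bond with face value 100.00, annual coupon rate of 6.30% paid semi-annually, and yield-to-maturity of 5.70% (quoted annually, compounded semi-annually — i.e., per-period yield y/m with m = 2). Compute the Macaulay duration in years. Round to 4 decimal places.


Answer: Macaulay duration = 4.3755 years

Derivation:
Coupon per period c = face * coupon_rate / m = 3.150000
Periods per year m = 2; per-period yield y/m = 0.028500
Number of cashflows N = 10
Cashflows (t years, CF_t, discount factor 1/(1+y/m)^(m*t), PV):
  t = 0.5000: CF_t = 3.150000, DF = 0.972290, PV = 3.062713
  t = 1.0000: CF_t = 3.150000, DF = 0.945347, PV = 2.977844
  t = 1.5000: CF_t = 3.150000, DF = 0.919152, PV = 2.895327
  t = 2.0000: CF_t = 3.150000, DF = 0.893682, PV = 2.815097
  t = 2.5000: CF_t = 3.150000, DF = 0.868917, PV = 2.737090
  t = 3.0000: CF_t = 3.150000, DF = 0.844840, PV = 2.661245
  t = 3.5000: CF_t = 3.150000, DF = 0.821429, PV = 2.587501
  t = 4.0000: CF_t = 3.150000, DF = 0.798667, PV = 2.515800
  t = 4.5000: CF_t = 3.150000, DF = 0.776536, PV = 2.446087
  t = 5.0000: CF_t = 103.150000, DF = 0.755018, PV = 77.880059
Price P = sum_t PV_t = 102.578763
Macaulay numerator sum_t t * PV_t:
  t * PV_t at t = 0.5000: 1.531356
  t * PV_t at t = 1.0000: 2.977844
  t * PV_t at t = 1.5000: 4.342991
  t * PV_t at t = 2.0000: 5.630194
  t * PV_t at t = 2.5000: 6.842725
  t * PV_t at t = 3.0000: 7.983734
  t * PV_t at t = 3.5000: 9.056253
  t * PV_t at t = 4.0000: 10.063202
  t * PV_t at t = 4.5000: 11.007391
  t * PV_t at t = 5.0000: 389.400295
Macaulay duration D = (sum_t t * PV_t) / P = 448.835985 / 102.578763 = 4.375525


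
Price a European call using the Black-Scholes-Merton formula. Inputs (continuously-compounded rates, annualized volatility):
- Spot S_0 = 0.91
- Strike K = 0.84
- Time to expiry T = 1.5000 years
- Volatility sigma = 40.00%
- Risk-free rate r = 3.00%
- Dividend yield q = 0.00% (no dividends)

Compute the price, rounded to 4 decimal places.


d1 = (ln(S/K) + (r - q + 0.5*sigma^2) * T) / (sigma * sqrt(T)) = 0.50019133
d2 = d1 - sigma * sqrt(T) = 0.01029338
exp(-rT) = 0.95599748; exp(-qT) = 1.00000000
C = S_0 * exp(-qT) * N(d1) - K * exp(-rT) * N(d2)
N(d1) = 0.69152982; N(d2) = 0.50410639
C = 0.9100 * 1.00000000 * 0.69152982 - 0.8400 * 0.95599748 * 0.50410639 = 0.2245

Answer: Price = 0.2245


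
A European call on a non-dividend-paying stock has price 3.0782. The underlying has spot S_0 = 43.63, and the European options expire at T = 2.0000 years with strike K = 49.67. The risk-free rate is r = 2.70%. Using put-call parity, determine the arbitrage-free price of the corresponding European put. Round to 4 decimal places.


Put-call parity: C - P = S_0 * exp(-qT) - K * exp(-rT).
S_0 * exp(-qT) = 43.6300 * 1.00000000 = 43.63000000
K * exp(-rT) = 49.6700 * 0.94743211 = 47.05895273
P = C - S*exp(-qT) + K*exp(-rT)
P = 3.0782 - 43.63000000 + 47.05895273 = 6.5072

Answer: Put price = 6.5072


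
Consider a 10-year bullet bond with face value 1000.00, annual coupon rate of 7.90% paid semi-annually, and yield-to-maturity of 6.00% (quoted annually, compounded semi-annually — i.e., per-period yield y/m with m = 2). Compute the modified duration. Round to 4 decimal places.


Coupon per period c = face * coupon_rate / m = 39.500000
Periods per year m = 2; per-period yield y/m = 0.030000
Number of cashflows N = 20
Cashflows (t years, CF_t, discount factor 1/(1+y/m)^(m*t), PV):
  t = 0.5000: CF_t = 39.500000, DF = 0.970874, PV = 38.349515
  t = 1.0000: CF_t = 39.500000, DF = 0.942596, PV = 37.232538
  t = 1.5000: CF_t = 39.500000, DF = 0.915142, PV = 36.148096
  t = 2.0000: CF_t = 39.500000, DF = 0.888487, PV = 35.095238
  t = 2.5000: CF_t = 39.500000, DF = 0.862609, PV = 34.073047
  t = 3.0000: CF_t = 39.500000, DF = 0.837484, PV = 33.080628
  t = 3.5000: CF_t = 39.500000, DF = 0.813092, PV = 32.117115
  t = 4.0000: CF_t = 39.500000, DF = 0.789409, PV = 31.181665
  t = 4.5000: CF_t = 39.500000, DF = 0.766417, PV = 30.273461
  t = 5.0000: CF_t = 39.500000, DF = 0.744094, PV = 29.391710
  t = 5.5000: CF_t = 39.500000, DF = 0.722421, PV = 28.535640
  t = 6.0000: CF_t = 39.500000, DF = 0.701380, PV = 27.704505
  t = 6.5000: CF_t = 39.500000, DF = 0.680951, PV = 26.897578
  t = 7.0000: CF_t = 39.500000, DF = 0.661118, PV = 26.114153
  t = 7.5000: CF_t = 39.500000, DF = 0.641862, PV = 25.353547
  t = 8.0000: CF_t = 39.500000, DF = 0.623167, PV = 24.615094
  t = 8.5000: CF_t = 39.500000, DF = 0.605016, PV = 23.898150
  t = 9.0000: CF_t = 39.500000, DF = 0.587395, PV = 23.202087
  t = 9.5000: CF_t = 39.500000, DF = 0.570286, PV = 22.526298
  t = 10.0000: CF_t = 1039.500000, DF = 0.553676, PV = 575.545946
Price P = sum_t PV_t = 1141.336011
First compute Macaulay numerator sum_t t * PV_t:
  t * PV_t at t = 0.5000: 19.174757
  t * PV_t at t = 1.0000: 37.232538
  t * PV_t at t = 1.5000: 54.222143
  t * PV_t at t = 2.0000: 70.190477
  t * PV_t at t = 2.5000: 85.182617
  t * PV_t at t = 3.0000: 99.241884
  t * PV_t at t = 3.5000: 112.409901
  t * PV_t at t = 4.0000: 124.726659
  t * PV_t at t = 4.5000: 136.230574
  t * PV_t at t = 5.0000: 146.958548
  t * PV_t at t = 5.5000: 156.946022
  t * PV_t at t = 6.0000: 166.227032
  t * PV_t at t = 6.5000: 174.834257
  t * PV_t at t = 7.0000: 182.799073
  t * PV_t at t = 7.5000: 190.151602
  t * PV_t at t = 8.0000: 196.920753
  t * PV_t at t = 8.5000: 203.134272
  t * PV_t at t = 9.0000: 208.818783
  t * PV_t at t = 9.5000: 213.999832
  t * PV_t at t = 10.0000: 5755.459465
Macaulay duration D = 8334.861190 / 1141.336011 = 7.302723
Modified duration = D / (1 + y/m) = 7.302723 / (1 + 0.030000) = 7.090023

Answer: Modified duration = 7.0900
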